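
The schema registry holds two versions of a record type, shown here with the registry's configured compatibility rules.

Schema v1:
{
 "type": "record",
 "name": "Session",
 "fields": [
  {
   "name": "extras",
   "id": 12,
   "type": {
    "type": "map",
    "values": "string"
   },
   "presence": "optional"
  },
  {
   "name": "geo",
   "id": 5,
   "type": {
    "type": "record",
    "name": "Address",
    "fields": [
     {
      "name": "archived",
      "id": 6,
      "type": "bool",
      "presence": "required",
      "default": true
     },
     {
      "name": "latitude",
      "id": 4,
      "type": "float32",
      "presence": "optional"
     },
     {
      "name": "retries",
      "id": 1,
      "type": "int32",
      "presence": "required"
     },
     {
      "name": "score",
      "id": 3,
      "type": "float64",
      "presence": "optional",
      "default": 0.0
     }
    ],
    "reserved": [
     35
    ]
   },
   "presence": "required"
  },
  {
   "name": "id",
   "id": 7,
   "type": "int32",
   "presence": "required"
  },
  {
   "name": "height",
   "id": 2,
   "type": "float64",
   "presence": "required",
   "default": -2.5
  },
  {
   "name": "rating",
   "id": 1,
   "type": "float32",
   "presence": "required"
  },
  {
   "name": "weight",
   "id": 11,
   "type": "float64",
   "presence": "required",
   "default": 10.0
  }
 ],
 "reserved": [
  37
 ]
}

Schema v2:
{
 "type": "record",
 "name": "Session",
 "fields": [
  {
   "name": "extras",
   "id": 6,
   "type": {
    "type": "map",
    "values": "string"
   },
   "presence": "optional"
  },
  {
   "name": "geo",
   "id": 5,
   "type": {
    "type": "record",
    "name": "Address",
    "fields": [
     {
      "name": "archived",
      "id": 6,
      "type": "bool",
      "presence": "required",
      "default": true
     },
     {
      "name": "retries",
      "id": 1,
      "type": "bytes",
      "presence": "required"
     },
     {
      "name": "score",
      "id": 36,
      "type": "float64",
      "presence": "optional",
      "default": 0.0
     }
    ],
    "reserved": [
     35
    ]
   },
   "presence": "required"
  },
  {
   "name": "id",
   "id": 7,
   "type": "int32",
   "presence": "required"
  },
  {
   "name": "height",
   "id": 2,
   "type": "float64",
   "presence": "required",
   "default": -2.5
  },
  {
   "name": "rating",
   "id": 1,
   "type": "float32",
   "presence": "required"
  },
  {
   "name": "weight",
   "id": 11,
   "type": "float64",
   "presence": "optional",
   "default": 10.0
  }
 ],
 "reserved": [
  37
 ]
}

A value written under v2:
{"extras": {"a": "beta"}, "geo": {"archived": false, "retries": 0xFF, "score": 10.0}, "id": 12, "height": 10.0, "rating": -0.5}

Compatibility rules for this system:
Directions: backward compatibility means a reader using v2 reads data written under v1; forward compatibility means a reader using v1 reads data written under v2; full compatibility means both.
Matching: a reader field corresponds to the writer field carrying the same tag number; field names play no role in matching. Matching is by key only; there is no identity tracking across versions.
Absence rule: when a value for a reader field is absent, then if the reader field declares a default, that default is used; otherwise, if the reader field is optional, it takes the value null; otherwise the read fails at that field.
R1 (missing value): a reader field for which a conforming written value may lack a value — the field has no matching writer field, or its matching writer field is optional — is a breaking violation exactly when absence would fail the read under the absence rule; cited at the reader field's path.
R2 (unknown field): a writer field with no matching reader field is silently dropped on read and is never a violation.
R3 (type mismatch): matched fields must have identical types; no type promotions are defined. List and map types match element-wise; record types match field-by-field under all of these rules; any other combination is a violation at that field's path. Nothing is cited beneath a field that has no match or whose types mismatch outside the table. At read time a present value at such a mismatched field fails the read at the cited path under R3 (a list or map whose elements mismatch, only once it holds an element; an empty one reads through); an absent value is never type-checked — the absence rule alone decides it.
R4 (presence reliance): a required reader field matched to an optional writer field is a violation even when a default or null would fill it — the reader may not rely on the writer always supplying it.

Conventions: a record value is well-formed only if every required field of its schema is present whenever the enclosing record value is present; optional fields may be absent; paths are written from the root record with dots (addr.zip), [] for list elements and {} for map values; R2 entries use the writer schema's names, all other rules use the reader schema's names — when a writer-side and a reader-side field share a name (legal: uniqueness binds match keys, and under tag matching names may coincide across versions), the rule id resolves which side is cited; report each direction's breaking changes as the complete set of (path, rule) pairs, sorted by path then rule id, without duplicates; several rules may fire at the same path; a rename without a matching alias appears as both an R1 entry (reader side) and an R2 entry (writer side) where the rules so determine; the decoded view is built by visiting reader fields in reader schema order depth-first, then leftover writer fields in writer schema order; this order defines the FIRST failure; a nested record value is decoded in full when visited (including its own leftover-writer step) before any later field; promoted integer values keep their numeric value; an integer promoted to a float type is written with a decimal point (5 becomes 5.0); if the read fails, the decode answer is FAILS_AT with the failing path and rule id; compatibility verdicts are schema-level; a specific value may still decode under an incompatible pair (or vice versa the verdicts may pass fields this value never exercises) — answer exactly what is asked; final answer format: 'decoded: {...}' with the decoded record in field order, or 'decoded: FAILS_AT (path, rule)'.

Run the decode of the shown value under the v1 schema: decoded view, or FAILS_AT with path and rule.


each type pair in Session: writer, then reader
decode (reader v1):
  extras := null (missing; optional => null)
  geo.archived := false
  geo.latitude := null (missing; optional => null)
  read fails at geo.retries under R3
  => FAILS_AT (geo.retries, R3)
the other Session changes do not affect what is asked:
  removed field latitude from record Address -> fires no rule on Session under this dialect and leaves the result unchanged
  field score in record Address: tag 3 changed to 36 -> fires no rule on Session under this dialect and leaves the result unchanged
  field extras in record Session: tag 12 changed to 6 -> fires no rule on Session under this dialect and leaves the result unchanged
  field weight in record Session: required changed to optional -> schema-level compatibility only; this Session value's decode is unchanged

decoded: FAILS_AT (geo.retries, R3)


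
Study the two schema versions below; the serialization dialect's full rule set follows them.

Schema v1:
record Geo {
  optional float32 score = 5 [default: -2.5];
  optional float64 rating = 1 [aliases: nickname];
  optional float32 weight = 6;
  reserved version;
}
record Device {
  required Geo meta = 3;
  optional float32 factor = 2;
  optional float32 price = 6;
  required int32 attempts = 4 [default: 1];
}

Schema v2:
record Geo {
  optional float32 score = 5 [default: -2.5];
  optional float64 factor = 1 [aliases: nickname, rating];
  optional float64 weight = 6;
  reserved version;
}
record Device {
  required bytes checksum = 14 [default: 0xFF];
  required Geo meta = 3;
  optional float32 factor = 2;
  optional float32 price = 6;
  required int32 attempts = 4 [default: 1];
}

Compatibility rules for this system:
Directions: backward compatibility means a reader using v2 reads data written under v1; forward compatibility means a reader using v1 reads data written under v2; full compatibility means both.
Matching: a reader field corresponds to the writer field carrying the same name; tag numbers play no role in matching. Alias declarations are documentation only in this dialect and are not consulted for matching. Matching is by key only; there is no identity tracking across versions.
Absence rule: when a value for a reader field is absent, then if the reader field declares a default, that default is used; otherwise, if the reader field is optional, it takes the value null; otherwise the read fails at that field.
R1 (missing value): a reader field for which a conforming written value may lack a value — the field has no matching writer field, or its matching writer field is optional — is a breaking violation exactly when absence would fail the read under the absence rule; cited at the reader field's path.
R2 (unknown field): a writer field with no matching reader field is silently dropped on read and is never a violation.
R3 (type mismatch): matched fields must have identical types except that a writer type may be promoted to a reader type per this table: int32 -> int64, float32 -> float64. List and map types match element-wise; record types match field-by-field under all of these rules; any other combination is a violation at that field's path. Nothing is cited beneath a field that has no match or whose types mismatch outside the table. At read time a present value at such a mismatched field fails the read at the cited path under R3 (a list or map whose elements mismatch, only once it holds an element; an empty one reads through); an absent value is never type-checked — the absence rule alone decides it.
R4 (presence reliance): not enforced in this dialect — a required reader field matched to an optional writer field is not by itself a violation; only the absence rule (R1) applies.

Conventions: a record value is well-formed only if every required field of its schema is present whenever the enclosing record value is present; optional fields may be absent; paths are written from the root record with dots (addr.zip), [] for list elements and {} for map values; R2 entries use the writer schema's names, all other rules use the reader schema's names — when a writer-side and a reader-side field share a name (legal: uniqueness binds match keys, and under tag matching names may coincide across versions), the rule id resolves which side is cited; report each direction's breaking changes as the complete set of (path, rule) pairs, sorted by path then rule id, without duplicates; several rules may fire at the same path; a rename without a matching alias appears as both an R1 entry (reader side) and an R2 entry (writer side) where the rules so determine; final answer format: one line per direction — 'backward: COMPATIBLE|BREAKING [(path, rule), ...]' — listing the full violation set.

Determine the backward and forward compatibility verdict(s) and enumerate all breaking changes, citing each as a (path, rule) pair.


in Device below, arrows point writer -> reader
backward for Device (reader v2, writer v1):
  no writer field matches reader checksum
  meta: Geo -> Geo, writer required; from meta
  factor: float32 -> float32, writer optional; from factor
  price: float32 -> float32, writer optional; from price
  attempts: int32 -> int32, writer required; from attempts
  meta.score: float32 -> float32, writer optional; from meta.score
  no writer field matches reader meta.factor
  meta.weight: float32 -> float64, writer optional; from meta.weight
  meta.rating (writer side), unknown to reader
  => backward verdict for Device: COMPATIBLE, no violations
forward for Device (reader v1, writer v2):
  meta: Geo -> Geo, writer required; from meta
  factor: float32 -> float32, writer optional; from factor
  price: float32 -> float32, writer optional; from price
  attempts: int32 -> int32, writer required; from attempts
  checksum (writer side), unknown to reader
  meta.score: float32 -> float32, writer optional; from meta.score
  no writer field matches reader meta.rating
  meta.weight: float64 -> float32, writer optional; from meta.weight
  meta.factor (writer side), unknown to reader
  R3 fires at meta.weight
  => forward: BREAKING (1)

backward: COMPATIBLE []; forward: BREAKING [(meta.weight, R3)]


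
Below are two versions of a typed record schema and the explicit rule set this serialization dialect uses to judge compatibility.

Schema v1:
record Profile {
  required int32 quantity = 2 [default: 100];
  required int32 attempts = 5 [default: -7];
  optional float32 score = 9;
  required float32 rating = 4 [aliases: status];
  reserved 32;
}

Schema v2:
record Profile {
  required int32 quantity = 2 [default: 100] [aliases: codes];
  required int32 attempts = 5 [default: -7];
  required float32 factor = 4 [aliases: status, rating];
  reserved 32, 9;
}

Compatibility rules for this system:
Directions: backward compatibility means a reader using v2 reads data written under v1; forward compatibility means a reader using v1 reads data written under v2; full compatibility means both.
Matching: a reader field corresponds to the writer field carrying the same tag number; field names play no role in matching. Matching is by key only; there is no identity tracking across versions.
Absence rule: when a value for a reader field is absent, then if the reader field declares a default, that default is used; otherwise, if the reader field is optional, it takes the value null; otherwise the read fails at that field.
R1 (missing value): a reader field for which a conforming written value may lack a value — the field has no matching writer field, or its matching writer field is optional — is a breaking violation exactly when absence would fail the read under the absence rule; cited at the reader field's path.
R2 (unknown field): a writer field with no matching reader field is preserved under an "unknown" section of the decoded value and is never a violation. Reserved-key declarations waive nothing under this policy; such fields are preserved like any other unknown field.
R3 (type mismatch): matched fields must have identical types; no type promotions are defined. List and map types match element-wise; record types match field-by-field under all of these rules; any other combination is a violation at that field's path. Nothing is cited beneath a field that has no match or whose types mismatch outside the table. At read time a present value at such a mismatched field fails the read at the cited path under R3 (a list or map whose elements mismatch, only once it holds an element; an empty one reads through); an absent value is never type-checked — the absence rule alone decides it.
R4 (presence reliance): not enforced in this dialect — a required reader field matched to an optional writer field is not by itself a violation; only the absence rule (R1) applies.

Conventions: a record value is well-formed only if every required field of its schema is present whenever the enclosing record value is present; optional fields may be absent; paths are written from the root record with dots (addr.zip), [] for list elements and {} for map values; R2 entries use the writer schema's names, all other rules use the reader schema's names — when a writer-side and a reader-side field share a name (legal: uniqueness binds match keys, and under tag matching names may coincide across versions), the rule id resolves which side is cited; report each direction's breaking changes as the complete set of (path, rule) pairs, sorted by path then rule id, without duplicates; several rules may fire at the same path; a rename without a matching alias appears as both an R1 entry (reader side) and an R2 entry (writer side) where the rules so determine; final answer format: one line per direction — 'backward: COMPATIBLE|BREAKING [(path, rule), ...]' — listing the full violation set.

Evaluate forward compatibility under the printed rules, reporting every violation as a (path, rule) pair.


arrows below run writer -> reader for Profile
forward on Profile — v1 reading data written by v2:
  quantity: int32 -> int32, writer required; from quantity
  attempts: int32 -> int32, writer required; from attempts
  score: no writer match
  rating: float32 -> float32, writer required; from factor
  => forward verdict for Profile: COMPATIBLE, no violations
remaining Profile differences; none change what is asked:
  renamed field rating to factor in record Profile (alias rating declared on the renamed field) -> inert for the asked Profile verdict: nothing fires
  removed field score from record Profile (its key 9 joins the reserved list) -> inert for the asked Profile verdict: nothing fires

forward: COMPATIBLE []


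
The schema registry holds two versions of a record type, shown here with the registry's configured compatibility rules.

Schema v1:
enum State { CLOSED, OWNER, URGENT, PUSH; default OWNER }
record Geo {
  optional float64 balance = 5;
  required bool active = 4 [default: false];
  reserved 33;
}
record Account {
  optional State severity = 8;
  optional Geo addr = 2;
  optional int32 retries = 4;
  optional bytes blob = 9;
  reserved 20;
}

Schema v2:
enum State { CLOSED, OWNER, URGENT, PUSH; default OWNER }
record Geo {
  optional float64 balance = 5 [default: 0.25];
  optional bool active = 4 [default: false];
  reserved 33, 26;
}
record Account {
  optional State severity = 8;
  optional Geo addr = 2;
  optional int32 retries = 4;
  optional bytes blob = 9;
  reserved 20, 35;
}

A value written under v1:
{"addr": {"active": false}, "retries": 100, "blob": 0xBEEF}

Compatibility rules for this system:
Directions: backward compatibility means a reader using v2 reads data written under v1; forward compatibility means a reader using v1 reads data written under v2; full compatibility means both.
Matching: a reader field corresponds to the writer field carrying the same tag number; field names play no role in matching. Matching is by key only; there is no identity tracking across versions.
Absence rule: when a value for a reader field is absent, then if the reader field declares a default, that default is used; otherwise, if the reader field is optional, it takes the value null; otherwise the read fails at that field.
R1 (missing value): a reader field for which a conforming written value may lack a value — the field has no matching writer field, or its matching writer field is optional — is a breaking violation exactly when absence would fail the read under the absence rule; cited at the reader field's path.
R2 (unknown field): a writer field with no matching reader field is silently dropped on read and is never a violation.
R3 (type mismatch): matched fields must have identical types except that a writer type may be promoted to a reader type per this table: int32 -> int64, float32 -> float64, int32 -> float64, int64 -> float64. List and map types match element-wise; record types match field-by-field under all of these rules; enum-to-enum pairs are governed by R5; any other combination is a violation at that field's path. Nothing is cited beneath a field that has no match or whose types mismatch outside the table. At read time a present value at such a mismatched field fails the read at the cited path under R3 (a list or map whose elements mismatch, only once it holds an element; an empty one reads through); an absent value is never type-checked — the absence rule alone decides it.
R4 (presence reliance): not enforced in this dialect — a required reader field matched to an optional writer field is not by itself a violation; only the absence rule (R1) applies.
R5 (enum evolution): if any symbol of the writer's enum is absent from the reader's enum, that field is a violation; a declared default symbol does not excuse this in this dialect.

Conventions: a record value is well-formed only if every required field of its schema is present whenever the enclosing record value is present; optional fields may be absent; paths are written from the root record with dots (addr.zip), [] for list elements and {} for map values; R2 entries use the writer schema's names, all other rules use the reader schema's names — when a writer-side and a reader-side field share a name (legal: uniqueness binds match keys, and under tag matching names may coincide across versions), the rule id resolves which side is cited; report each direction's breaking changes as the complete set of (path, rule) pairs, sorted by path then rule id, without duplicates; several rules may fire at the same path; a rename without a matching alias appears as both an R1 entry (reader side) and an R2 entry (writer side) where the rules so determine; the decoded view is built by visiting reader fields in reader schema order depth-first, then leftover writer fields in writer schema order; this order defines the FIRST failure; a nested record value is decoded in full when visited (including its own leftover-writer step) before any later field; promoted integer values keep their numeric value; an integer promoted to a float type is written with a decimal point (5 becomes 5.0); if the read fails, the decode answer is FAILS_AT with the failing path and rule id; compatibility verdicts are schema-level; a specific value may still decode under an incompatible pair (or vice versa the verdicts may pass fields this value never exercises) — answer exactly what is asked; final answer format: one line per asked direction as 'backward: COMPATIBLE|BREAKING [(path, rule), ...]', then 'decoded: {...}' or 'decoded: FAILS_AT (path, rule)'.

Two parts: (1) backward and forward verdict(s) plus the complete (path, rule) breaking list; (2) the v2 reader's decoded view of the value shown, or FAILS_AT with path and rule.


backward: COMPATIBLE []; forward: COMPATIBLE []; decoded: {"severity": null, "addr": {"balance": 0.25, "active": false}, "retries": 100, "blob": 0xBEEF}

the writer's type comes first in each Account pair
backward pass over Account, reader schema v2, writer schema v1:
  severity: paired with writer severity (State -> State; writer optional)
  addr: paired with writer addr (Geo -> Geo; writer optional)
  retries: paired with writer retries (int32 -> int32; writer optional)
  blob: paired with writer blob (bytes -> bytes; writer optional)
  addr.balance: paired with writer addr.balance (float64 -> float64; writer optional)
  addr.active: paired with writer addr.active (bool -> bool; writer required)
  => backward verdict for Account: COMPATIBLE, no violations
forward pass over Account, reader schema v1, writer schema v2:
  severity: paired with writer severity (State -> State; writer optional)
  addr: paired with writer addr (Geo -> Geo; writer optional)
  retries: paired with writer retries (int32 -> int32; writer optional)
  blob: paired with writer blob (bytes -> bytes; writer optional)
  addr.balance: paired with writer addr.balance (float64 -> float64; writer optional)
  addr.active: paired with writer addr.active (bool -> bool; writer optional)
  => forward verdict for Account: COMPATIBLE, no violations
decode walk for Account under reader schema v2:
  severity := null (absent, optional -> null)
  addr.balance := 0.25 (absent -> default)
  addr.active := false
  retries := 100
  blob := 0xBEEF
  => decoded: {"severity": null, "addr": {"balance": 0.25, "active": false}, "retries": 100, "blob": 0xBEEF}


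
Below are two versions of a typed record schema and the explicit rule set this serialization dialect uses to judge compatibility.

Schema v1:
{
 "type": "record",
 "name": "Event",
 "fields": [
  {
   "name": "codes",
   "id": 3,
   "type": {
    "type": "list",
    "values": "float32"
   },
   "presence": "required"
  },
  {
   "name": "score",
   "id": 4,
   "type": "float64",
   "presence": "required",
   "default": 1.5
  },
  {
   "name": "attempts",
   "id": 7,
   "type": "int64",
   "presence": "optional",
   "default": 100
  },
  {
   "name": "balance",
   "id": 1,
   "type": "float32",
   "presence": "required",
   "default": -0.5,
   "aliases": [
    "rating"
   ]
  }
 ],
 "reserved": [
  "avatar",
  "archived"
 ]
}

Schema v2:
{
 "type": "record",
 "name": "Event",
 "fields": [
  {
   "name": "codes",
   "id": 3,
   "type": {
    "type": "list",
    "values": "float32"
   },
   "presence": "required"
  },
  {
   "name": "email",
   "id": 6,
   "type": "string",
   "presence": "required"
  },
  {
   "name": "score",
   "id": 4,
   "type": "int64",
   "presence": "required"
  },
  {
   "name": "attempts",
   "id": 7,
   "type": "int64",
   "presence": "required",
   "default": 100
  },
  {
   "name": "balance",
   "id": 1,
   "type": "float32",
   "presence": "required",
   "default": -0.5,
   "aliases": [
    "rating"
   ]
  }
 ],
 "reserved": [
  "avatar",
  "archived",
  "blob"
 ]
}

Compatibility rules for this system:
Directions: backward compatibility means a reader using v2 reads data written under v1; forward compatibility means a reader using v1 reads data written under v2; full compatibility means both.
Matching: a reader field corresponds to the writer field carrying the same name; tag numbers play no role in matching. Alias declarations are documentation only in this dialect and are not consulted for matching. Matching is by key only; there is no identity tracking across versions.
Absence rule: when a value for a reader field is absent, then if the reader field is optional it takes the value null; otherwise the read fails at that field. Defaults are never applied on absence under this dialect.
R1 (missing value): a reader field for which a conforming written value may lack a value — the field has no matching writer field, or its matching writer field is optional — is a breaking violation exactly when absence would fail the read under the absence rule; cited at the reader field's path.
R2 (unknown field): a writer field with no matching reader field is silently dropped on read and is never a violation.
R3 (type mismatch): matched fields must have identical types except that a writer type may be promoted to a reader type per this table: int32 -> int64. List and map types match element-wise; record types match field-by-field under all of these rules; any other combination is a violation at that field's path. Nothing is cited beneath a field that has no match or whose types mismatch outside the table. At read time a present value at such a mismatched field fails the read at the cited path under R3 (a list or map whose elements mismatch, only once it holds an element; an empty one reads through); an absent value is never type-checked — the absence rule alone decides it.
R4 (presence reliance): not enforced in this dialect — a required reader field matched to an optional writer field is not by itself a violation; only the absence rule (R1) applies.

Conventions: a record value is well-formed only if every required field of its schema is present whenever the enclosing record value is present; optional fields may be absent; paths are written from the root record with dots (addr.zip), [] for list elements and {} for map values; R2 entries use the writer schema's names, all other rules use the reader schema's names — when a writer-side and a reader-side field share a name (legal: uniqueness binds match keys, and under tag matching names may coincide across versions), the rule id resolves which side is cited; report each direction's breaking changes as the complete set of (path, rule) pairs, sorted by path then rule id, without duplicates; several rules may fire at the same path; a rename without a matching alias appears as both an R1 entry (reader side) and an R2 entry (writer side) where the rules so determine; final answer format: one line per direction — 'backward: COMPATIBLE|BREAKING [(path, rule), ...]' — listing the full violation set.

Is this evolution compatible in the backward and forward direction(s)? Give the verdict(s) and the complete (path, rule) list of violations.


backward: BREAKING [(attempts, R1), (email, R1), (score, R3)]; forward: BREAKING [(score, R3)]

each type pair in Event: writer, then reader
backward analysis of Event with v2 as reader and v1 as writer:
  writer required, list<float32> -> list<float32>: reader codes maps from writer codes
  email has no writer counterpart
  writer required, float64 -> int64: reader score maps from writer score
  writer optional, int64 -> int64: reader attempts maps from writer attempts
  writer required, float32 -> float32: reader balance maps from writer balance
  breaking: (attempts, R1)
  breaking: (email, R1)
  breaking: (score, R3)
  backward on Event therefore BREAKING (3)
forward analysis of Event with v1 as reader and v2 as writer:
  writer required, list<float32> -> list<float32>: reader codes maps from writer codes
  writer required, int64 -> float64: reader score maps from writer score
  writer required, int64 -> int64: reader attempts maps from writer attempts
  writer required, float32 -> float32: reader balance maps from writer balance
  leftover writer field: email
  breaking: (score, R3)
  forward on Event therefore BREAKING (1)


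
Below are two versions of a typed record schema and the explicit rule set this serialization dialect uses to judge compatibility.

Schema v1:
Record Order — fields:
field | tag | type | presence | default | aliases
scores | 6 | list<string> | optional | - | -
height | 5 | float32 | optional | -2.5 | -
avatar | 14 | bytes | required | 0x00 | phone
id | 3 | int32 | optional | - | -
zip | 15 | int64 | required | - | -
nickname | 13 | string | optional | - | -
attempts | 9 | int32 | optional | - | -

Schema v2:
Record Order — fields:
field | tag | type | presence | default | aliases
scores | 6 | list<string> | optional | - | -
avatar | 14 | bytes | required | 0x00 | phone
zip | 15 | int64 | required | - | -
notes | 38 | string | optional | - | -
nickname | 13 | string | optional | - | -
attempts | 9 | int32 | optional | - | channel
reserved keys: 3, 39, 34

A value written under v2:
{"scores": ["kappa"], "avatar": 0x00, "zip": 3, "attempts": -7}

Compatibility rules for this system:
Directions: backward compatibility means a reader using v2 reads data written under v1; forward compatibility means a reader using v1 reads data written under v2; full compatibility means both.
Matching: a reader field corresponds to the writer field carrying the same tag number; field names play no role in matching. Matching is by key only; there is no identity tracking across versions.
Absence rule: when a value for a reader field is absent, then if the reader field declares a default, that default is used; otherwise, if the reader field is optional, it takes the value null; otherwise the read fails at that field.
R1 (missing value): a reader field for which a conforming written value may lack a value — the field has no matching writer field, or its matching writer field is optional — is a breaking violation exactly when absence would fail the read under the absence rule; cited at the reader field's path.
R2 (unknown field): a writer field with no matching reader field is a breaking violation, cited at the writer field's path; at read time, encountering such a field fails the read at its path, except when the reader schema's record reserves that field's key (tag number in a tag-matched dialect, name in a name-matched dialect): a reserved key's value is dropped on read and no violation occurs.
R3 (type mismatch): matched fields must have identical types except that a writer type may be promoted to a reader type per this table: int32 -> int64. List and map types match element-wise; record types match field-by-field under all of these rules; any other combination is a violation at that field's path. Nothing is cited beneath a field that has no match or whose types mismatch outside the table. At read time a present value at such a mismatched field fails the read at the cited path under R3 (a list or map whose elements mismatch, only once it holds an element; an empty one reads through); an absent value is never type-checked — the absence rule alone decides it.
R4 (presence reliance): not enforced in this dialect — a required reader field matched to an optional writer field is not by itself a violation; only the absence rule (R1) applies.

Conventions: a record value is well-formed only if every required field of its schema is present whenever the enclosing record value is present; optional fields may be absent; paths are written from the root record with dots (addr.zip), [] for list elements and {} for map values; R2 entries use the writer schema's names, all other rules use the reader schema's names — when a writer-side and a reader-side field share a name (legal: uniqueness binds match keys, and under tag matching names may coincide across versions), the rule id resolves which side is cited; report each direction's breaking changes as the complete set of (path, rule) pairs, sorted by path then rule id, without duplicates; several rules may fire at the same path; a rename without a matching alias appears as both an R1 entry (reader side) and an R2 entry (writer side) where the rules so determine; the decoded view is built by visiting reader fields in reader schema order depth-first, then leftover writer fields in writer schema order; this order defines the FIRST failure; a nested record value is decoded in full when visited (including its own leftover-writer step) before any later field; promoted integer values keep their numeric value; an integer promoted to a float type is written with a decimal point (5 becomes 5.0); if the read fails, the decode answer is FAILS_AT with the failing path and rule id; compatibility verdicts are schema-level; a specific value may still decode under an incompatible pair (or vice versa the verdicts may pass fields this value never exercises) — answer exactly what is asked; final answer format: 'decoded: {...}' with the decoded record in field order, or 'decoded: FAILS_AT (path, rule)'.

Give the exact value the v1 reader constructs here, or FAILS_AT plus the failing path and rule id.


decoded: {"scores": ["kappa"], "height": -2.5, "avatar": 0x00, "id": null, "zip": 3, "nickname": null, "attempts": -7}

arrows below run writer -> reader for Order
migrating the Order value to v1:
  scores := ["kappa"]
  height := -2.5 (no value, default fills)
  avatar := 0x00
  id := null (not supplied -> null)
  zip := 3
  nickname := null (not supplied -> null)
  attempts := -7
  => decoded: {"scores": ["kappa"], "height": -2.5, "avatar": 0x00, "id": null, "zip": 3, "nickname": null, "attempts": -7}
the other Order changes do not affect what is asked:
  removed field height from record Order -> a verdict-level change on Order — the shown value reads the same
  removed field id from record Order (its key 3 joins the reserved list) -> fires no rule on Order under this dialect and leaves the result unchanged
  added field notes to record Order: optional string, tag 38 (in v2 it sits immediately before nickname) -> a verdict-level change on Order — the shown value reads the same


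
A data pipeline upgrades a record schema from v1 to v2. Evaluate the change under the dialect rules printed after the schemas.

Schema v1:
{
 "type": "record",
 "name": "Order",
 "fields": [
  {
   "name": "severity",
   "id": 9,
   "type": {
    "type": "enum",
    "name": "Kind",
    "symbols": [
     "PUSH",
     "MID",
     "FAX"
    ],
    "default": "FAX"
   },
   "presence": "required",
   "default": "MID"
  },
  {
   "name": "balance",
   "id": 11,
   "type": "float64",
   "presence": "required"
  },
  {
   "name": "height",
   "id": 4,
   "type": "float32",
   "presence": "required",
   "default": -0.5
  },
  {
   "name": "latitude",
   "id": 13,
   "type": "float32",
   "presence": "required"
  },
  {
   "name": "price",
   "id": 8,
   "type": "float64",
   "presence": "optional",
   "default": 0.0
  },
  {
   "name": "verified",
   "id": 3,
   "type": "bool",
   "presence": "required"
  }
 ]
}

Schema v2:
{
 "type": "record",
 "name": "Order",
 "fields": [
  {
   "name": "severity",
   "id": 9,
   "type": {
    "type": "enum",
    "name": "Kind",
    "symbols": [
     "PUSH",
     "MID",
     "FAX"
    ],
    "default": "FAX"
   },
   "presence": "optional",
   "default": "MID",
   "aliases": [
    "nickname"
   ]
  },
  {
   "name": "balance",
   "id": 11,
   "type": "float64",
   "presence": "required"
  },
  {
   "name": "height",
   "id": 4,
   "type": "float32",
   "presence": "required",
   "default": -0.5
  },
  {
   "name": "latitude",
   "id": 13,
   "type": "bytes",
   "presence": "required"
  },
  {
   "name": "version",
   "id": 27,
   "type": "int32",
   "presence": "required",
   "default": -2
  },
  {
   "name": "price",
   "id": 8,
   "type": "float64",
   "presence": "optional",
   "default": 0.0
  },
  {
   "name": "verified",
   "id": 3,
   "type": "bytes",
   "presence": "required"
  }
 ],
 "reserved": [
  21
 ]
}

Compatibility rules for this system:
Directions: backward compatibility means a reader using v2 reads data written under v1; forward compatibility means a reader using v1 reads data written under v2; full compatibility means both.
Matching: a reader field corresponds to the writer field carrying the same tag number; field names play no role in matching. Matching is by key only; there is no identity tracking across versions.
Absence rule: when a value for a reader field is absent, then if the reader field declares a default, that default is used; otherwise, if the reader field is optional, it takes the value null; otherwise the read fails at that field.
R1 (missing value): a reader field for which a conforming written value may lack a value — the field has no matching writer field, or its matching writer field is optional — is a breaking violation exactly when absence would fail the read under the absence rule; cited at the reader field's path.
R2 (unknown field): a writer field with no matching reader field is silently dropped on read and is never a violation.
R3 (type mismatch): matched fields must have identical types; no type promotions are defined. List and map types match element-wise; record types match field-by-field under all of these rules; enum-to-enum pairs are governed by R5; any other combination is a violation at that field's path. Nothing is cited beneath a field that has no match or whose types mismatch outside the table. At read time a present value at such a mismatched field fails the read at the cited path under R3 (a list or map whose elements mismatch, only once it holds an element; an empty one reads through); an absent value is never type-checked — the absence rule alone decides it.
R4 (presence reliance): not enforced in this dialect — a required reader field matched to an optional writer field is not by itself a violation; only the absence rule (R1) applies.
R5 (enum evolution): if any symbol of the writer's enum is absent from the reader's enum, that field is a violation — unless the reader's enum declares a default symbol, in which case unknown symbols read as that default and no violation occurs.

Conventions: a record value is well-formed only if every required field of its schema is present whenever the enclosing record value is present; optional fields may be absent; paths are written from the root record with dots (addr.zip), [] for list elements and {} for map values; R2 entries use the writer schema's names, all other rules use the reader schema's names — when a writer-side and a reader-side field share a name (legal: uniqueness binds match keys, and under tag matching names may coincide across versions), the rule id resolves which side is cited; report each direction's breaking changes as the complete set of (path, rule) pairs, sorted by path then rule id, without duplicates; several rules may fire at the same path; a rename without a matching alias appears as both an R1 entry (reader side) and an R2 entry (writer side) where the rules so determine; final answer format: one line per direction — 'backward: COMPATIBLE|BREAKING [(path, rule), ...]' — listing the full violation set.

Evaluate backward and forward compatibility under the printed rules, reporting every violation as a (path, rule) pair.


the writer's type comes first in each Order pair
backward on Order — v2 reading data written by v1:
  writer required, Kind -> Kind: reader severity maps from writer severity
  writer required, float64 -> float64: reader balance maps from writer balance
  writer required, float32 -> float32: reader height maps from writer height
  writer required, float32 -> bytes: reader latitude maps from writer latitude
  version has no writer counterpart
  writer optional, float64 -> float64: reader price maps from writer price
  writer required, bool -> bytes: reader verified maps from writer verified
  rule R3 violated at latitude
  rule R3 violated at verified
  backward on Order therefore BREAKING (2)
forward on Order — v1 reading data written by v2:
  writer optional, Kind -> Kind: reader severity maps from writer severity
  writer required, float64 -> float64: reader balance maps from writer balance
  writer required, float32 -> float32: reader height maps from writer height
  writer required, bytes -> float32: reader latitude maps from writer latitude
  writer optional, float64 -> float64: reader price maps from writer price
  writer required, bytes -> bool: reader verified maps from writer verified
  leftover writer field: version
  rule R3 violated at latitude
  rule R3 violated at verified
  forward on Order therefore BREAKING (2)

backward: BREAKING [(latitude, R3), (verified, R3)]; forward: BREAKING [(latitude, R3), (verified, R3)]
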